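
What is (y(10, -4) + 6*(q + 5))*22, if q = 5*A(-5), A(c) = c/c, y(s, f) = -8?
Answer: 1144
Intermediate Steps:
A(c) = 1
q = 5 (q = 5*1 = 5)
(y(10, -4) + 6*(q + 5))*22 = (-8 + 6*(5 + 5))*22 = (-8 + 6*10)*22 = (-8 + 60)*22 = 52*22 = 1144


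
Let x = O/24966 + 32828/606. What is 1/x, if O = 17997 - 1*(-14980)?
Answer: 2521566/139927985 ≈ 0.018020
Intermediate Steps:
O = 32977 (O = 17997 + 14980 = 32977)
x = 139927985/2521566 (x = 32977/24966 + 32828/606 = 32977*(1/24966) + 32828*(1/606) = 32977/24966 + 16414/303 = 139927985/2521566 ≈ 55.492)
1/x = 1/(139927985/2521566) = 2521566/139927985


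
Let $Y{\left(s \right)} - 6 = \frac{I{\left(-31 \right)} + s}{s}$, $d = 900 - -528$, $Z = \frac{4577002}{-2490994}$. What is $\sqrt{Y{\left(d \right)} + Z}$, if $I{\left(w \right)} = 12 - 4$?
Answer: $\frac{2 \sqrt{255446312898734265}}{444642429} \approx 2.2734$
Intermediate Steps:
$I{\left(w \right)} = 8$
$Z = - \frac{2288501}{1245497}$ ($Z = 4577002 \left(- \frac{1}{2490994}\right) = - \frac{2288501}{1245497} \approx -1.8374$)
$d = 1428$ ($d = 900 + 528 = 1428$)
$Y{\left(s \right)} = 6 + \frac{8 + s}{s}$
$\sqrt{Y{\left(d \right)} + Z} = \sqrt{\left(7 + \frac{8}{1428}\right) - \frac{2288501}{1245497}} = \sqrt{\left(7 + 8 \cdot \frac{1}{1428}\right) - \frac{2288501}{1245497}} = \sqrt{\left(7 + \frac{2}{357}\right) - \frac{2288501}{1245497}} = \sqrt{\frac{2501}{357} - \frac{2288501}{1245497}} = \sqrt{\frac{2297993140}{444642429}} = \frac{2 \sqrt{255446312898734265}}{444642429}$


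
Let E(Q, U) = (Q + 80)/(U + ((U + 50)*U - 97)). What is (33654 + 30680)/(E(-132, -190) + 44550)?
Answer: 846410271/586122049 ≈ 1.4441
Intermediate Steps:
E(Q, U) = (80 + Q)/(-97 + U + U*(50 + U)) (E(Q, U) = (80 + Q)/(U + ((50 + U)*U - 97)) = (80 + Q)/(U + (U*(50 + U) - 97)) = (80 + Q)/(U + (-97 + U*(50 + U))) = (80 + Q)/(-97 + U + U*(50 + U)))
(33654 + 30680)/(E(-132, -190) + 44550) = (33654 + 30680)/((80 - 132)/(-97 + (-190)**2 + 51*(-190)) + 44550) = 64334/(-52/(-97 + 36100 - 9690) + 44550) = 64334/(-52/26313 + 44550) = 64334/(1172244098/26313) = 64334*(26313/1172244098) = 846410271/586122049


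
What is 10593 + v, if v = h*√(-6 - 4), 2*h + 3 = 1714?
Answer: 10593 + 1711*I*√10/2 ≈ 10593.0 + 2705.3*I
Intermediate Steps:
h = 1711/2 (h = -3/2 + (½)*1714 = -3/2 + 857 = 1711/2 ≈ 855.50)
v = 1711*I*√10/2 (v = 1711*√(-6 - 4)/2 = 1711*√(-10)/2 = 1711*(I*√10)/2 = 1711*I*√10/2 ≈ 2705.3*I)
10593 + v = 10593 + 1711*I*√10/2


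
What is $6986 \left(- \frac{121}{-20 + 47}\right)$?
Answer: $- \frac{845306}{27} \approx -31308.0$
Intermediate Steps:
$6986 \left(- \frac{121}{-20 + 47}\right) = 6986 \left(- \frac{121}{27}\right) = - \frac{845306}{27}$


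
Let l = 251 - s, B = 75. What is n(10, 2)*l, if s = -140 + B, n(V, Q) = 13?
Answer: 4108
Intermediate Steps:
s = -65 (s = -140 + 75 = -65)
l = 316 (l = 251 - 1*(-65) = 251 + 65 = 316)
n(10, 2)*l = 13*316 = 4108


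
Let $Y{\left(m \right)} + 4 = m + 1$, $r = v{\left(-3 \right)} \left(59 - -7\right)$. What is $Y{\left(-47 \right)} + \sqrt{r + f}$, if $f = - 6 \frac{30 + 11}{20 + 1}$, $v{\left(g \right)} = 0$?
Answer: $-50 + \frac{i \sqrt{574}}{7} \approx -50.0 + 3.4226 i$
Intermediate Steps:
$f = - \frac{82}{7}$ ($f = - 6 \cdot \frac{41}{21} = - 6 \cdot 41 \cdot \frac{1}{21} = \left(-6\right) \frac{41}{21} = - \frac{82}{7} \approx -11.714$)
$r = 0$ ($r = 0 \left(59 - -7\right) = 0 \left(59 + 7\right) = 0 \cdot 66 = 0$)
$Y{\left(m \right)} = -3 + m$ ($Y{\left(m \right)} = -4 + \left(m + 1\right) = -4 + \left(1 + m\right) = -3 + m$)
$Y{\left(-47 \right)} + \sqrt{r + f} = \left(-3 - 47\right) + \sqrt{0 - \frac{82}{7}} = -50 + \sqrt{- \frac{82}{7}} = -50 + \frac{i \sqrt{574}}{7}$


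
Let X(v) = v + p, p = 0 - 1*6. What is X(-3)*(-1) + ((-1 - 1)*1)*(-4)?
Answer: 17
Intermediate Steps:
p = -6 (p = 0 - 6 = -6)
X(v) = -6 + v (X(v) = v - 6 = -6 + v)
X(-3)*(-1) + ((-1 - 1)*1)*(-4) = (-6 - 3)*(-1) + ((-1 - 1)*1)*(-4) = -9*(-1) - 2*1*(-4) = 9 - 2*(-4) = 9 + 8 = 17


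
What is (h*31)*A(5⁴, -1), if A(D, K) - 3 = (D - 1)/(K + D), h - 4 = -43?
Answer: -4836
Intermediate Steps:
h = -39 (h = 4 - 43 = -39)
A(D, K) = 3 + (-1 + D)/(D + K) (A(D, K) = 3 + (D - 1)/(K + D) = 3 + (-1 + D)/(D + K))
(h*31)*A(5⁴, -1) = (-39*31)*((-1 + 3*(-1) + 4*5⁴)/(5⁴ - 1)) = -1209*(-1 - 3 + 4*625)/(625 - 1) = -1209*(-1 - 3 + 2500)/624 = -31*2496/16 = -1209*4 = -4836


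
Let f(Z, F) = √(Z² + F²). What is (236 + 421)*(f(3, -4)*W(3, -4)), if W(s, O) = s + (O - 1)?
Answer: -6570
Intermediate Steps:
W(s, O) = -1 + O + s (W(s, O) = s + (-1 + O) = -1 + O + s)
f(Z, F) = √(F² + Z²)
(236 + 421)*(f(3, -4)*W(3, -4)) = (236 + 421)*(√((-4)² + 3²)*(-1 - 4 + 3)) = 657*(√(16 + 9)*(-2)) = 657*(√25*(-2)) = 657*(5*(-2)) = 657*(-10) = -6570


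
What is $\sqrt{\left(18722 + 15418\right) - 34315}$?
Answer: $5 i \sqrt{7} \approx 13.229 i$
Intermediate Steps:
$\sqrt{\left(18722 + 15418\right) - 34315} = \sqrt{34140 - 34315} = \sqrt{-175} = 5 i \sqrt{7}$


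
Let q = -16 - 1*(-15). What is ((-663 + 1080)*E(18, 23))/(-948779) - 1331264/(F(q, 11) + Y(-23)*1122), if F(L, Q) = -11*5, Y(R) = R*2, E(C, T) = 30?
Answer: 1881414266/73055983 ≈ 25.753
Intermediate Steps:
Y(R) = 2*R
q = -1 (q = -16 + 15 = -1)
F(L, Q) = -55
((-663 + 1080)*E(18, 23))/(-948779) - 1331264/(F(q, 11) + Y(-23)*1122) = ((-663 + 1080)*30)/(-948779) - 1331264/(-55 + (2*(-23))*1122) = (417*30)*(-1/948779) - 1331264/(-55 - 46*1122) = 12510*(-1/948779) - 1331264/(-55 - 51612) = -12510/948779 - 1331264/(-51667) = -12510/948779 - 1331264*(-1/51667) = -12510/948779 + 1984/77 = 1881414266/73055983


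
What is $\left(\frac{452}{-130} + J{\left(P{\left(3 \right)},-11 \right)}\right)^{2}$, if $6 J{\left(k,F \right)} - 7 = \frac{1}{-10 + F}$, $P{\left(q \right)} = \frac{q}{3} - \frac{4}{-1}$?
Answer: $\frac{90117049}{16769025} \approx 5.374$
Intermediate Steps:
$P{\left(q \right)} = 4 + \frac{q}{3}$ ($P{\left(q \right)} = q \frac{1}{3} - -4 = \frac{q}{3} + 4 = 4 + \frac{q}{3}$)
$J{\left(k,F \right)} = \frac{7}{6} + \frac{1}{6 \left(-10 + F\right)}$
$\left(\frac{452}{-130} + J{\left(P{\left(3 \right)},-11 \right)}\right)^{2} = \left(\frac{452}{-130} + \frac{-69 + 7 \left(-11\right)}{6 \left(-10 - 11\right)}\right)^{2} = \left(452 \left(- \frac{1}{130}\right) + \frac{-69 - 77}{6 \left(-21\right)}\right)^{2} = \left(- \frac{226}{65} + \frac{1}{6} \left(- \frac{1}{21}\right) \left(-146\right)\right)^{2} = \left(- \frac{226}{65} + \frac{73}{63}\right)^{2} = \left(- \frac{9493}{4095}\right)^{2} = \frac{90117049}{16769025}$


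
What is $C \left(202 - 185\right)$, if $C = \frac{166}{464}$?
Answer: $\frac{1411}{232} \approx 6.0819$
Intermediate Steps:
$C = \frac{83}{232}$ ($C = 166 \cdot \frac{1}{464} = \frac{83}{232} \approx 0.35776$)
$C \left(202 - 185\right) = \frac{83 \left(202 - 185\right)}{232} = \frac{83}{232} \cdot 17 = \frac{1411}{232}$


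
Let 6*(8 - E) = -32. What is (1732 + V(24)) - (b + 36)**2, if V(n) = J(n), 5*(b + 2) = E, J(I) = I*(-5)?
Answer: 2408/9 ≈ 267.56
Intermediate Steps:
E = 40/3 (E = 8 - 1/6*(-32) = 8 + 16/3 = 40/3 ≈ 13.333)
J(I) = -5*I
b = 2/3 (b = -2 + (1/5)*(40/3) = -2 + 8/3 = 2/3 ≈ 0.66667)
V(n) = -5*n
(1732 + V(24)) - (b + 36)**2 = (1732 - 5*24) - (2/3 + 36)**2 = (1732 - 120) - (110/3)**2 = 1612 - 1*12100/9 = 1612 - 12100/9 = 2408/9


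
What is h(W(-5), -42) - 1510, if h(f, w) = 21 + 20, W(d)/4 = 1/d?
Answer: -1469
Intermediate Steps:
W(d) = 4/d
h(f, w) = 41
h(W(-5), -42) - 1510 = 41 - 1510 = -1469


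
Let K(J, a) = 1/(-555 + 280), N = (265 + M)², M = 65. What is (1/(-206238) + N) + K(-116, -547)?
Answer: 6176312298487/56715450 ≈ 1.0890e+5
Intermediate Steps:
N = 108900 (N = (265 + 65)² = 330² = 108900)
K(J, a) = -1/275 (K(J, a) = 1/(-275) = -1/275)
(1/(-206238) + N) + K(-116, -547) = (1/(-206238) + 108900) - 1/275 = (-1/206238 + 108900) - 1/275 = 22459318199/206238 - 1/275 = 6176312298487/56715450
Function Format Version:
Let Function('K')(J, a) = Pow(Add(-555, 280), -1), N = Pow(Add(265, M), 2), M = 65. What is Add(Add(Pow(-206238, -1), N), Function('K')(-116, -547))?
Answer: Rational(6176312298487, 56715450) ≈ 1.0890e+5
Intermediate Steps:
N = 108900 (N = Pow(Add(265, 65), 2) = Pow(330, 2) = 108900)
Function('K')(J, a) = Rational(-1, 275) (Function('K')(J, a) = Pow(-275, -1) = Rational(-1, 275))
Add(Add(Pow(-206238, -1), N), Function('K')(-116, -547)) = Add(Add(Pow(-206238, -1), 108900), Rational(-1, 275)) = Add(Add(Rational(-1, 206238), 108900), Rational(-1, 275)) = Add(Rational(22459318199, 206238), Rational(-1, 275)) = Rational(6176312298487, 56715450)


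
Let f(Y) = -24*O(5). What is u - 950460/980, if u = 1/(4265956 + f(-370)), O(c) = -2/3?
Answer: -28961683901/29861804 ≈ -969.86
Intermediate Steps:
O(c) = -2/3 (O(c) = -2*1/3 = -2/3)
f(Y) = 16 (f(Y) = -24*(-2/3) = 16)
u = 1/4265972 (u = 1/(4265956 + 16) = 1/4265972 ≈ 2.3441e-7)
u - 950460/980 = 1/4265972 - 950460/980 = 1/4265972 - 1460*93/140 = 1/4265972 - 6789/7 = -28961683901/29861804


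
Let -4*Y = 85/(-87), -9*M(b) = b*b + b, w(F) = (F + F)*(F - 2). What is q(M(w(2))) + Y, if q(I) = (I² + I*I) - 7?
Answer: -2351/348 ≈ -6.7557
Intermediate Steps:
w(F) = 2*F*(-2 + F) (w(F) = (2*F)*(-2 + F) = 2*F*(-2 + F))
M(b) = -b/9 - b²/9 (M(b) = -(b*b + b)/9 = -(b² + b)/9 = -(b + b²)/9 = -b/9 - b²/9)
Y = 85/348 (Y = -85/(4*(-87)) = -85*(-1)/(4*87) = -¼*(-85/87) = 85/348 ≈ 0.24425)
q(I) = -7 + 2*I² (q(I) = (I² + I²) - 7 = 2*I² - 7 = -7 + 2*I²)
q(M(w(2))) + Y = (-7 + 2*(-2*2*(-2 + 2)*(1 + 2*2*(-2 + 2))/9)²) + 85/348 = (-7 + 2*(-2*2*0*(1 + 2*2*0)/9)²) + 85/348 = (-7 + 2*(-⅑*0*(1 + 0))²) + 85/348 = (-7 + 2*(-⅑*0*1)²) + 85/348 = (-7 + 2*0²) + 85/348 = (-7 + 2*0) + 85/348 = (-7 + 0) + 85/348 = -7 + 85/348 = -2351/348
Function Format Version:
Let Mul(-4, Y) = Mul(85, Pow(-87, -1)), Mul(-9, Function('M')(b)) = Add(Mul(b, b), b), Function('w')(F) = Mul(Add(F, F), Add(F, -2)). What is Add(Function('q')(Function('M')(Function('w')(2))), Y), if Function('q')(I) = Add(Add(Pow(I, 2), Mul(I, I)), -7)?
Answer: Rational(-2351, 348) ≈ -6.7557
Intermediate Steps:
Function('w')(F) = Mul(2, F, Add(-2, F)) (Function('w')(F) = Mul(Mul(2, F), Add(-2, F)) = Mul(2, F, Add(-2, F)))
Function('M')(b) = Add(Mul(Rational(-1, 9), b), Mul(Rational(-1, 9), Pow(b, 2))) (Function('M')(b) = Mul(Rational(-1, 9), Add(Mul(b, b), b)) = Mul(Rational(-1, 9), Add(Pow(b, 2), b)) = Mul(Rational(-1, 9), Add(b, Pow(b, 2))) = Add(Mul(Rational(-1, 9), b), Mul(Rational(-1, 9), Pow(b, 2))))
Y = Rational(85, 348) (Y = Mul(Rational(-1, 4), Mul(85, Pow(-87, -1))) = Mul(Rational(-1, 4), Mul(85, Rational(-1, 87))) = Mul(Rational(-1, 4), Rational(-85, 87)) = Rational(85, 348) ≈ 0.24425)
Function('q')(I) = Add(-7, Mul(2, Pow(I, 2))) (Function('q')(I) = Add(Add(Pow(I, 2), Pow(I, 2)), -7) = Add(Mul(2, Pow(I, 2)), -7) = Add(-7, Mul(2, Pow(I, 2))))
Add(Function('q')(Function('M')(Function('w')(2))), Y) = Add(Add(-7, Mul(2, Pow(Mul(Rational(-1, 9), Mul(2, 2, Add(-2, 2)), Add(1, Mul(2, 2, Add(-2, 2)))), 2))), Rational(85, 348)) = Add(Add(-7, Mul(2, Pow(Mul(Rational(-1, 9), Mul(2, 2, 0), Add(1, Mul(2, 2, 0))), 2))), Rational(85, 348)) = Add(Add(-7, Mul(2, Pow(Mul(Rational(-1, 9), 0, Add(1, 0)), 2))), Rational(85, 348)) = Add(Add(-7, Mul(2, Pow(Mul(Rational(-1, 9), 0, 1), 2))), Rational(85, 348)) = Add(Add(-7, Mul(2, Pow(0, 2))), Rational(85, 348)) = Add(Add(-7, Mul(2, 0)), Rational(85, 348)) = Add(Add(-7, 0), Rational(85, 348)) = Add(-7, Rational(85, 348)) = Rational(-2351, 348)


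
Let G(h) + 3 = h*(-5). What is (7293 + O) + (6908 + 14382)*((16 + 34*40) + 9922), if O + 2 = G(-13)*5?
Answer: 240542021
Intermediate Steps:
G(h) = -3 - 5*h (G(h) = -3 + h*(-5) = -3 - 5*h)
O = 308 (O = -2 + (-3 - 5*(-13))*5 = -2 + (-3 + 65)*5 = -2 + 62*5 = -2 + 310 = 308)
(7293 + O) + (6908 + 14382)*((16 + 34*40) + 9922) = (7293 + 308) + (6908 + 14382)*((16 + 34*40) + 9922) = 7601 + 21290*((16 + 1360) + 9922) = 7601 + 21290*(1376 + 9922) = 7601 + 21290*11298 = 7601 + 240534420 = 240542021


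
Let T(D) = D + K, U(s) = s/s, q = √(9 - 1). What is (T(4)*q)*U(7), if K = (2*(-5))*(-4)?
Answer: 88*√2 ≈ 124.45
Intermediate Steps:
K = 40 (K = -10*(-4) = 40)
q = 2*√2 (q = √8 = 2*√2 ≈ 2.8284)
U(s) = 1
T(D) = 40 + D (T(D) = D + 40 = 40 + D)
(T(4)*q)*U(7) = ((40 + 4)*(2*√2))*1 = (44*(2*√2))*1 = (88*√2)*1 = 88*√2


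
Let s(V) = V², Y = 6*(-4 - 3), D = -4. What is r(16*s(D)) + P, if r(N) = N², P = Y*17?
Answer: 64822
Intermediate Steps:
Y = -42 (Y = 6*(-7) = -42)
P = -714 (P = -42*17 = -714)
r(16*s(D)) + P = (16*(-4)²)² - 714 = (16*16)² - 714 = 256² - 714 = 65536 - 714 = 64822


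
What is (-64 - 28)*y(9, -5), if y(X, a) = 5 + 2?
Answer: -644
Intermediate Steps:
y(X, a) = 7
(-64 - 28)*y(9, -5) = (-64 - 28)*7 = -92*7 = -644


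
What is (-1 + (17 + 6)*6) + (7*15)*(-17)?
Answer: -1648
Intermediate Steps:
(-1 + (17 + 6)*6) + (7*15)*(-17) = (-1 + 23*6) + 105*(-17) = (-1 + 138) - 1785 = 137 - 1785 = -1648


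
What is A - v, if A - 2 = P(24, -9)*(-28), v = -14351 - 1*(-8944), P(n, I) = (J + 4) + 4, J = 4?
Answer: 5073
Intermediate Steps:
P(n, I) = 12 (P(n, I) = (4 + 4) + 4 = 8 + 4 = 12)
v = -5407 (v = -14351 + 8944 = -5407)
A = -334 (A = 2 + 12*(-28) = 2 - 336 = -334)
A - v = -334 - 1*(-5407) = -334 + 5407 = 5073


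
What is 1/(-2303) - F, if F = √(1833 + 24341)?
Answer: -1/2303 - √26174 ≈ -161.78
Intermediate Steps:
F = √26174 ≈ 161.78
1/(-2303) - F = 1/(-2303) - √26174 = -1/2303 - √26174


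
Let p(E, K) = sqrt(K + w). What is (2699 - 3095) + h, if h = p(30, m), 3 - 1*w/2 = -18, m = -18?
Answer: -396 + 2*sqrt(6) ≈ -391.10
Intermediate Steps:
w = 42 (w = 6 - 2*(-18) = 6 + 36 = 42)
p(E, K) = sqrt(42 + K) (p(E, K) = sqrt(K + 42) = sqrt(42 + K))
h = 2*sqrt(6) (h = sqrt(42 - 18) = sqrt(24) = 2*sqrt(6) ≈ 4.8990)
(2699 - 3095) + h = (2699 - 3095) + 2*sqrt(6) = -396 + 2*sqrt(6)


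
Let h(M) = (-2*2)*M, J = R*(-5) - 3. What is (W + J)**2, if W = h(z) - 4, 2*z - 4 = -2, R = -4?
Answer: 81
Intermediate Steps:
z = 1 (z = 2 + (1/2)*(-2) = 2 - 1 = 1)
J = 17 (J = -4*(-5) - 3 = 20 - 3 = 17)
h(M) = -4*M
W = -8 (W = -4*1 - 4 = -4 - 4 = -8)
(W + J)**2 = (-8 + 17)**2 = 9**2 = 81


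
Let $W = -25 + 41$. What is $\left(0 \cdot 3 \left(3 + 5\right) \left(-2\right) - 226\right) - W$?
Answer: $-242$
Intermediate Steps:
$W = 16$
$\left(0 \cdot 3 \left(3 + 5\right) \left(-2\right) - 226\right) - W = \left(0 \cdot 3 \left(3 + 5\right) \left(-2\right) - 226\right) - 16 = \left(0 \cdot 8 \left(-2\right) - 226\right) - 16 = \left(0 \left(-2\right) - 226\right) - 16 = \left(0 - 226\right) - 16 = -226 - 16 = -242$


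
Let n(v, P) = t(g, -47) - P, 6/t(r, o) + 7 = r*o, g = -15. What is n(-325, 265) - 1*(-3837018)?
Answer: 1339026800/349 ≈ 3.8368e+6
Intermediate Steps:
t(r, o) = 6/(-7 + o*r) (t(r, o) = 6/(-7 + r*o) = 6/(-7 + o*r))
n(v, P) = 3/349 - P (n(v, P) = 6/(-7 - 47*(-15)) - P = 6/(-7 + 705) - P = 6/698 - P = 6*(1/698) - P = 3/349 - P)
n(-325, 265) - 1*(-3837018) = (3/349 - 1*265) - 1*(-3837018) = (3/349 - 265) + 3837018 = -92482/349 + 3837018 = 1339026800/349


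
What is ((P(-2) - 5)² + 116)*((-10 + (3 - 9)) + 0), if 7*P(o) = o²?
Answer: -106320/49 ≈ -2169.8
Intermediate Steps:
P(o) = o²/7
((P(-2) - 5)² + 116)*((-10 + (3 - 9)) + 0) = (((⅐)*(-2)² - 5)² + 116)*((-10 + (3 - 9)) + 0) = (((⅐)*4 - 5)² + 116)*((-10 - 6) + 0) = ((4/7 - 5)² + 116)*(-16 + 0) = ((-31/7)² + 116)*(-16) = (961/49 + 116)*(-16) = (6645/49)*(-16) = -106320/49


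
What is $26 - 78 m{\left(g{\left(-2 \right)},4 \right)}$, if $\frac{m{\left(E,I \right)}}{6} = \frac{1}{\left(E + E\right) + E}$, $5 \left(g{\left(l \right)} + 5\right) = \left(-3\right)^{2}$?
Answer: $\frac{299}{4} \approx 74.75$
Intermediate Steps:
$g{\left(l \right)} = - \frac{16}{5}$ ($g{\left(l \right)} = -5 + \frac{\left(-3\right)^{2}}{5} = -5 + \frac{1}{5} \cdot 9 = -5 + \frac{9}{5} = - \frac{16}{5}$)
$m{\left(E,I \right)} = \frac{2}{E}$ ($m{\left(E,I \right)} = \frac{6}{\left(E + E\right) + E} = \frac{6}{2 E + E} = \frac{6}{3 E} = 6 \frac{1}{3 E} = \frac{2}{E}$)
$26 - 78 m{\left(g{\left(-2 \right)},4 \right)} = 26 - 78 \frac{2}{- \frac{16}{5}} = 26 - 78 \cdot 2 \left(- \frac{5}{16}\right) = 26 - - \frac{195}{4} = 26 + \frac{195}{4} = \frac{299}{4}$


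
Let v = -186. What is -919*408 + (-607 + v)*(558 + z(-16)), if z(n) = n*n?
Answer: -1020454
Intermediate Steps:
z(n) = n**2
-919*408 + (-607 + v)*(558 + z(-16)) = -919*408 + (-607 - 186)*(558 + (-16)**2) = -374952 - 793*(558 + 256) = -374952 - 793*814 = -374952 - 645502 = -1020454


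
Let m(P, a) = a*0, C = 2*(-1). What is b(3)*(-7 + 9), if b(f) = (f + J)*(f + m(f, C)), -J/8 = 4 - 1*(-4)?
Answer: -366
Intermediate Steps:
C = -2
m(P, a) = 0
J = -64 (J = -8*(4 - 1*(-4)) = -8*(4 + 4) = -8*8 = -64)
b(f) = f*(-64 + f) (b(f) = (f - 64)*(f + 0) = (-64 + f)*f = f*(-64 + f))
b(3)*(-7 + 9) = (3*(-64 + 3))*(-7 + 9) = (3*(-61))*2 = -183*2 = -366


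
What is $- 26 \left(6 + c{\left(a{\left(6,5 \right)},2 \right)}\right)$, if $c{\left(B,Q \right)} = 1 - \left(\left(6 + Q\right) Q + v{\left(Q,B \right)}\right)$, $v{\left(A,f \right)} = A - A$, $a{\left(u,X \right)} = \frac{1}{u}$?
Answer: $234$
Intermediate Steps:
$v{\left(A,f \right)} = 0$
$c{\left(B,Q \right)} = 1 - Q \left(6 + Q\right)$ ($c{\left(B,Q \right)} = 1 - \left(\left(6 + Q\right) Q + 0\right) = 1 - \left(Q \left(6 + Q\right) + 0\right) = 1 - Q \left(6 + Q\right)$)
$- 26 \left(6 + c{\left(a{\left(6,5 \right)},2 \right)}\right) = - 26 \left(6 - 15\right) = \left(-26\right) \left(-9\right) = 234$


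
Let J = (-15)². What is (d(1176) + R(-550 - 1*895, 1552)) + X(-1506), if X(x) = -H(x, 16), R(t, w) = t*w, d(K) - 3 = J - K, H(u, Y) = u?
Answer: -2242082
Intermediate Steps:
J = 225
d(K) = 228 - K (d(K) = 3 + (225 - K) = 228 - K)
X(x) = -x
(d(1176) + R(-550 - 1*895, 1552)) + X(-1506) = ((228 - 1*1176) + (-550 - 1*895)*1552) - 1*(-1506) = ((228 - 1176) + (-550 - 895)*1552) + 1506 = (-948 - 1445*1552) + 1506 = (-948 - 2242640) + 1506 = -2243588 + 1506 = -2242082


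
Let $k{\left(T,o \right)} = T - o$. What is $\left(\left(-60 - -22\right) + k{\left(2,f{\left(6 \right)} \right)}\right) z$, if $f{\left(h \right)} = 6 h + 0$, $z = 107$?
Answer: $-7704$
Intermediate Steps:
$f{\left(h \right)} = 6 h$
$\left(\left(-60 - -22\right) + k{\left(2,f{\left(6 \right)} \right)}\right) z = \left(\left(-60 - -22\right) + \left(2 - 6 \cdot 6\right)\right) 107 = \left(\left(-60 + 22\right) + \left(2 - 36\right)\right) 107 = \left(-38 + \left(2 - 36\right)\right) 107 = \left(-38 - 34\right) 107 = \left(-72\right) 107 = -7704$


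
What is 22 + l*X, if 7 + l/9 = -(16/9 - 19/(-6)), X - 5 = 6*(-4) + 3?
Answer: 1742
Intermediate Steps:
X = -16 (X = 5 + (6*(-4) + 3) = 5 + (-24 + 3) = 5 - 21 = -16)
l = -215/2 (l = -63 + 9*(-(16/9 - 19/(-6))) = -63 + 9*(-(16*(1/9) - 19*(-1/6))) = -63 + 9*(-(16/9 + 19/6)) = -63 + 9*(-1*89/18) = -63 + 9*(-89/18) = -63 - 89/2 = -215/2 ≈ -107.50)
22 + l*X = 22 - 215/2*(-16) = 22 + 1720 = 1742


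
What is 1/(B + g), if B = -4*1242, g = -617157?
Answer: -1/622125 ≈ -1.6074e-6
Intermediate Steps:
B = -4968
1/(B + g) = 1/(-4968 - 617157) = 1/(-622125) = -1/622125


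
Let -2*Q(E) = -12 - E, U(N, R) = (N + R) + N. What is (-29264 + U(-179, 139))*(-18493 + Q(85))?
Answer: 1087598387/2 ≈ 5.4380e+8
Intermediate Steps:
U(N, R) = R + 2*N
Q(E) = 6 + E/2 (Q(E) = -(-12 - E)/2 = 6 + E/2)
(-29264 + U(-179, 139))*(-18493 + Q(85)) = (-29264 + (139 + 2*(-179)))*(-18493 + (6 + (½)*85)) = (-29264 + (139 - 358))*(-18493 + (6 + 85/2)) = (-29264 - 219)*(-18493 + 97/2) = -29483*(-36889/2) = 1087598387/2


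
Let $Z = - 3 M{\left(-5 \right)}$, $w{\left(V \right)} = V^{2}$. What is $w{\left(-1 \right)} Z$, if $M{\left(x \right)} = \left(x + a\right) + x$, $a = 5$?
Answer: $15$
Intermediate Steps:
$M{\left(x \right)} = 5 + 2 x$ ($M{\left(x \right)} = \left(x + 5\right) + x = \left(5 + x\right) + x = 5 + 2 x$)
$Z = 15$ ($Z = - 3 \left(5 + 2 \left(-5\right)\right) = - 3 \left(5 - 10\right) = \left(-3\right) \left(-5\right) = 15$)
$w{\left(-1 \right)} Z = \left(-1\right)^{2} \cdot 15 = 1 \cdot 15 = 15$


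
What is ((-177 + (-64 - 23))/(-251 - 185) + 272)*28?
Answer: 831992/109 ≈ 7633.0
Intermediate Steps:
((-177 + (-64 - 23))/(-251 - 185) + 272)*28 = ((-177 - 87)/(-436) + 272)*28 = (-264*(-1/436) + 272)*28 = (66/109 + 272)*28 = (29714/109)*28 = 831992/109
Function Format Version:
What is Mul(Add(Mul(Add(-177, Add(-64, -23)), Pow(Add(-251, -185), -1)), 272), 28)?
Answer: Rational(831992, 109) ≈ 7633.0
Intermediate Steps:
Mul(Add(Mul(Add(-177, Add(-64, -23)), Pow(Add(-251, -185), -1)), 272), 28) = Mul(Add(Mul(Add(-177, -87), Pow(-436, -1)), 272), 28) = Mul(Add(Mul(-264, Rational(-1, 436)), 272), 28) = Mul(Add(Rational(66, 109), 272), 28) = Mul(Rational(29714, 109), 28) = Rational(831992, 109)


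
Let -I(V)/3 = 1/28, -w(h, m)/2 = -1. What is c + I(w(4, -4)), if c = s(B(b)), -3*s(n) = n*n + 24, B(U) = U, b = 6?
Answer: -563/28 ≈ -20.107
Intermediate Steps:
s(n) = -8 - n²/3 (s(n) = -(n*n + 24)/3 = -(n² + 24)/3 = -(24 + n²)/3 = -8 - n²/3)
c = -20 (c = -8 - ⅓*6² = -8 - ⅓*36 = -8 - 12 = -20)
w(h, m) = 2 (w(h, m) = -2*(-1) = 2)
I(V) = -3/28
c + I(w(4, -4)) = -20 - 3/28 = -563/28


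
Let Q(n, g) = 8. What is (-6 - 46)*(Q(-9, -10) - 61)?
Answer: 2756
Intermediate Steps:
(-6 - 46)*(Q(-9, -10) - 61) = (-6 - 46)*(8 - 61) = -52*(-53) = 2756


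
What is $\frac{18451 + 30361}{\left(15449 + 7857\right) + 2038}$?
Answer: $\frac{12203}{6336} \approx 1.926$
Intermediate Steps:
$\frac{18451 + 30361}{\left(15449 + 7857\right) + 2038} = \frac{48812}{23306 + 2038} = \frac{48812}{25344} = 48812 \cdot \frac{1}{25344} = \frac{12203}{6336}$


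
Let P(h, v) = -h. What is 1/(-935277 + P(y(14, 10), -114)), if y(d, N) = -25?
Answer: -1/935252 ≈ -1.0692e-6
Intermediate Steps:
1/(-935277 + P(y(14, 10), -114)) = 1/(-935277 - 1*(-25)) = 1/(-935277 + 25) = 1/(-935252) = -1/935252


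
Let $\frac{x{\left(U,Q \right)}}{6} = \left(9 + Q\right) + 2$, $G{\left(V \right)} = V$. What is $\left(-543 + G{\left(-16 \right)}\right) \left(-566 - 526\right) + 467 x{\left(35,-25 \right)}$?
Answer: $571200$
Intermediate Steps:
$x{\left(U,Q \right)} = 66 + 6 Q$ ($x{\left(U,Q \right)} = 6 \left(\left(9 + Q\right) + 2\right) = 6 \left(11 + Q\right) = 66 + 6 Q$)
$\left(-543 + G{\left(-16 \right)}\right) \left(-566 - 526\right) + 467 x{\left(35,-25 \right)} = \left(-543 - 16\right) \left(-566 - 526\right) + 467 \left(66 + 6 \left(-25\right)\right) = \left(-559\right) \left(-1092\right) + 467 \left(66 - 150\right) = 610428 + 467 \left(-84\right) = 610428 - 39228 = 571200$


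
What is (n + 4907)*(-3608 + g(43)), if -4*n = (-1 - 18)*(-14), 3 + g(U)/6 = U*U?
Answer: 36148854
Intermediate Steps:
g(U) = -18 + 6*U² (g(U) = -18 + 6*(U*U) = -18 + 6*U²)
n = -133/2 (n = -(-1 - 18)*(-14)/4 = -(-19)*(-14)/4 = -¼*266 = -133/2 ≈ -66.500)
(n + 4907)*(-3608 + g(43)) = (-133/2 + 4907)*(-3608 + (-18 + 6*43²)) = 9681*(-3608 + (-18 + 6*1849))/2 = 9681*(-3608 + (-18 + 11094))/2 = 9681*(-3608 + 11076)/2 = (9681/2)*7468 = 36148854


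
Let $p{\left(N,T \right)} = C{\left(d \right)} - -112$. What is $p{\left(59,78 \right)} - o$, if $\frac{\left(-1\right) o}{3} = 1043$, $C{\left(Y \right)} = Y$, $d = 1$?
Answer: $3242$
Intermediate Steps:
$o = -3129$ ($o = \left(-3\right) 1043 = -3129$)
$p{\left(N,T \right)} = 113$ ($p{\left(N,T \right)} = 1 - -112 = 1 + 112 = 113$)
$p{\left(59,78 \right)} - o = 113 - -3129 = 113 + 3129 = 3242$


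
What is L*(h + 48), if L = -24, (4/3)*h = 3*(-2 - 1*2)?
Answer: -936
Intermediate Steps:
h = -9 (h = 3*(3*(-2 - 1*2))/4 = 3*(3*(-2 - 2))/4 = 3*(3*(-4))/4 = (¾)*(-12) = -9)
L*(h + 48) = -24*(-9 + 48) = -24*39 = -936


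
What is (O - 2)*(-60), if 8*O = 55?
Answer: -585/2 ≈ -292.50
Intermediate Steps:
O = 55/8 (O = (⅛)*55 = 55/8 ≈ 6.8750)
(O - 2)*(-60) = (55/8 - 2)*(-60) = (39/8)*(-60) = -585/2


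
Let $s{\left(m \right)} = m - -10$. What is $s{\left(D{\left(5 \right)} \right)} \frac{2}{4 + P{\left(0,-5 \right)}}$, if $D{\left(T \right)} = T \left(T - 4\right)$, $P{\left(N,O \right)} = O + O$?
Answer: $-5$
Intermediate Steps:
$P{\left(N,O \right)} = 2 O$
$D{\left(T \right)} = T \left(-4 + T\right)$
$s{\left(m \right)} = 10 + m$ ($s{\left(m \right)} = m + 10 = 10 + m$)
$s{\left(D{\left(5 \right)} \right)} \frac{2}{4 + P{\left(0,-5 \right)}} = \left(10 + 5 \left(-4 + 5\right)\right) \frac{2}{4 + 2 \left(-5\right)} = \left(10 + 5 \cdot 1\right) \frac{2}{4 - 10} = \left(10 + 5\right) \frac{2}{-6} = 15 \cdot 2 \left(- \frac{1}{6}\right) = 15 \left(- \frac{1}{3}\right) = -5$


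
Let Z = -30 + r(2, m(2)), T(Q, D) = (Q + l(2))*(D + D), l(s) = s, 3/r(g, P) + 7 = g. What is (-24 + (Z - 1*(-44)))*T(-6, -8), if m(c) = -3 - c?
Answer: -3392/5 ≈ -678.40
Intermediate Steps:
r(g, P) = 3/(-7 + g)
T(Q, D) = 2*D*(2 + Q) (T(Q, D) = (Q + 2)*(D + D) = (2 + Q)*(2*D) = 2*D*(2 + Q))
Z = -153/5 (Z = -30 + 3/(-7 + 2) = -30 + 3/(-5) = -30 + 3*(-⅕) = -30 - ⅗ = -153/5 ≈ -30.600)
(-24 + (Z - 1*(-44)))*T(-6, -8) = (-24 + (-153/5 - 1*(-44)))*(2*(-8)*(2 - 6)) = (-24 + (-153/5 + 44))*(2*(-8)*(-4)) = (-24 + 67/5)*64 = -53/5*64 = -3392/5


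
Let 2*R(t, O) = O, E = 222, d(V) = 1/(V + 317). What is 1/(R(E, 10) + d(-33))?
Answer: 284/1421 ≈ 0.19986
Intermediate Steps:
d(V) = 1/(317 + V)
R(t, O) = O/2
1/(R(E, 10) + d(-33)) = 1/((1/2)*10 + 1/(317 - 33)) = 1/(5 + 1/284) = 1/(1421/284) = 284/1421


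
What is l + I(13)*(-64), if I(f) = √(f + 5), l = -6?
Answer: -6 - 192*√2 ≈ -277.53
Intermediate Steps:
I(f) = √(5 + f)
l + I(13)*(-64) = -6 + √(5 + 13)*(-64) = -6 + √18*(-64) = -6 + (3*√2)*(-64) = -6 - 192*√2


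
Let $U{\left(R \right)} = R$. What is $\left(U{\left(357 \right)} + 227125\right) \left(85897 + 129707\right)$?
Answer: $49046029128$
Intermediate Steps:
$\left(U{\left(357 \right)} + 227125\right) \left(85897 + 129707\right) = \left(357 + 227125\right) \left(85897 + 129707\right) = 227482 \cdot 215604 = 49046029128$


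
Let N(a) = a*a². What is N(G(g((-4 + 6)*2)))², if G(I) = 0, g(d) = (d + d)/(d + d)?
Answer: 0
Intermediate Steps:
g(d) = 1 (g(d) = (2*d)/((2*d)) = (2*d)*(1/(2*d)) = 1)
N(a) = a³
N(G(g((-4 + 6)*2)))² = (0³)² = 0² = 0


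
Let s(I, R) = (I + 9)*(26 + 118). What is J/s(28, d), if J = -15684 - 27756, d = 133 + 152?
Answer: -905/111 ≈ -8.1532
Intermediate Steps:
d = 285
s(I, R) = 1296 + 144*I (s(I, R) = (9 + I)*144 = 1296 + 144*I)
J = -43440
J/s(28, d) = -43440/(1296 + 144*28) = -43440/(1296 + 4032) = -43440/5328 = -43440*1/5328 = -905/111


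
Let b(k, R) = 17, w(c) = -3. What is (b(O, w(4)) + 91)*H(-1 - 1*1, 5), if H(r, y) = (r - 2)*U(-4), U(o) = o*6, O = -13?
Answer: 10368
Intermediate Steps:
U(o) = 6*o
H(r, y) = 48 - 24*r (H(r, y) = (r - 2)*(6*(-4)) = (-2 + r)*(-24) = 48 - 24*r)
(b(O, w(4)) + 91)*H(-1 - 1*1, 5) = (17 + 91)*(48 - 24*(-1 - 1*1)) = 108*(48 - 24*(-1 - 1)) = 108*(48 - 24*(-2)) = 108*(48 + 48) = 108*96 = 10368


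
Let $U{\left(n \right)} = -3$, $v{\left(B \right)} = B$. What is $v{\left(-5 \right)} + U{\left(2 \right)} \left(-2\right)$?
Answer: $1$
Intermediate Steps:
$v{\left(-5 \right)} + U{\left(2 \right)} \left(-2\right) = -5 - -6 = -5 + 6 = 1$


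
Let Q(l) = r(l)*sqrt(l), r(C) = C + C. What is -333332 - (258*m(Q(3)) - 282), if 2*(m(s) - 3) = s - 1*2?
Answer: -333566 - 774*sqrt(3) ≈ -3.3491e+5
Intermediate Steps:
r(C) = 2*C
Q(l) = 2*l**(3/2) (Q(l) = (2*l)*sqrt(l) = 2*l**(3/2))
m(s) = 2 + s/2 (m(s) = 3 + (s - 1*2)/2 = 3 + (s - 2)/2 = 3 + (-2 + s)/2 = 3 + (-1 + s/2) = 2 + s/2)
-333332 - (258*m(Q(3)) - 282) = -333332 - (258*(2 + (2*3**(3/2))/2) - 282) = -333332 - (258*(2 + (2*(3*sqrt(3)))/2) - 282) = -333332 - (258*(2 + (6*sqrt(3))/2) - 282) = -333332 - (258*(2 + 3*sqrt(3)) - 282) = -333332 - ((516 + 774*sqrt(3)) - 282) = -333332 - (234 + 774*sqrt(3)) = -333332 + (-234 - 774*sqrt(3)) = -333566 - 774*sqrt(3)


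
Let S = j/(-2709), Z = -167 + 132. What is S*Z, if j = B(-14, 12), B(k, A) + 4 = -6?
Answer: -50/387 ≈ -0.12920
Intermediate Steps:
B(k, A) = -10 (B(k, A) = -4 - 6 = -10)
Z = -35
j = -10
S = 10/2709 (S = -10/(-2709) = -10*(-1/2709) = 10/2709 ≈ 0.0036914)
S*Z = (10/2709)*(-35) = -50/387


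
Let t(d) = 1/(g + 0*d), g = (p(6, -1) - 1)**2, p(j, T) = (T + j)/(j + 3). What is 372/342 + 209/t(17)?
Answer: 65210/1539 ≈ 42.372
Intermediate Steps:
p(j, T) = (T + j)/(3 + j)
g = 16/81 (g = ((-1 + 6)/(3 + 6) - 1)**2 = (5/9 - 1)**2 = (-4/9)**2 = 16/81 ≈ 0.19753)
t(d) = 81/16 (t(d) = 1/(16/81 + 0*d) = 1/(16/81 + 0) = 1/(16/81) = 81/16)
372/342 + 209/t(17) = 372/342 + 209/(81/16) = 372*(1/342) + 209*(16/81) = 62/57 + 3344/81 = 65210/1539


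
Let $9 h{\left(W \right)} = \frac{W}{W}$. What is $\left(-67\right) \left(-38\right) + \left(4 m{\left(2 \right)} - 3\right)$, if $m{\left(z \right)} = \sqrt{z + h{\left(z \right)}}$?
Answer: $2543 + \frac{4 \sqrt{19}}{3} \approx 2548.8$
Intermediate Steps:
$h{\left(W \right)} = \frac{1}{9}$ ($h{\left(W \right)} = \frac{W \frac{1}{W}}{9} = \frac{1}{9} \cdot 1 = \frac{1}{9}$)
$m{\left(z \right)} = \sqrt{\frac{1}{9} + z}$ ($m{\left(z \right)} = \sqrt{z + \frac{1}{9}} = \sqrt{\frac{1}{9} + z}$)
$\left(-67\right) \left(-38\right) + \left(4 m{\left(2 \right)} - 3\right) = \left(-67\right) \left(-38\right) - \left(3 - 4 \frac{\sqrt{1 + 9 \cdot 2}}{3}\right) = 2546 - \left(3 - 4 \frac{\sqrt{1 + 18}}{3}\right) = 2546 - \left(3 - 4 \frac{\sqrt{19}}{3}\right) = 2546 - \left(3 - \frac{4 \sqrt{19}}{3}\right) = 2543 + \frac{4 \sqrt{19}}{3}$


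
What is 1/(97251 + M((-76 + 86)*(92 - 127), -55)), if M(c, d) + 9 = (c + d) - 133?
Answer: 1/96704 ≈ 1.0341e-5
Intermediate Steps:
M(c, d) = -142 + c + d (M(c, d) = -9 + ((c + d) - 133) = -9 + (-133 + c + d) = -142 + c + d)
1/(97251 + M((-76 + 86)*(92 - 127), -55)) = 1/(97251 + (-142 + (-76 + 86)*(92 - 127) - 55)) = 1/(97251 + (-142 + 10*(-35) - 55)) = 1/(97251 + (-142 - 350 - 55)) = 1/(97251 - 547) = 1/96704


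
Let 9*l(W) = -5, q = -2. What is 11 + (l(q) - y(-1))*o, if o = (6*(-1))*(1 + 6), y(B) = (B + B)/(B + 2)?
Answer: -149/3 ≈ -49.667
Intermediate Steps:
l(W) = -5/9 (l(W) = (1/9)*(-5) = -5/9)
y(B) = 2*B/(2 + B) (y(B) = (2*B)/(2 + B) = 2*B/(2 + B))
o = -42 (o = -6*7 = -42)
11 + (l(q) - y(-1))*o = 11 + (-5/9 - 2*(-1)/(2 - 1))*(-42) = 11 + (-5/9 - 2*(-1)/1)*(-42) = 11 + (-5/9 - 2*(-1))*(-42) = 11 + (-5/9 - 1*(-2))*(-42) = 11 + (-5/9 + 2)*(-42) = 11 + (13/9)*(-42) = 11 - 182/3 = -149/3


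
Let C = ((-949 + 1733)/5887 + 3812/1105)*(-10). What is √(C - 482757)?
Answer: 3*I*√2203427903989/6409 ≈ 694.83*I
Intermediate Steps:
C = -6659304/185861 (C = (784*(1/5887) + 3812*(1/1105))*(-10) = (112/841 + 3812/1105)*(-10) = (3329652/929305)*(-10) = -6659304/185861 ≈ -35.829)
√(C - 482757) = √(-6659304/185861 - 482757) = √(-89732358081/185861) = 3*I*√2203427903989/6409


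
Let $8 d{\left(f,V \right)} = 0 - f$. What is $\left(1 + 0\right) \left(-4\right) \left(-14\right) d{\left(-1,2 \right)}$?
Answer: $7$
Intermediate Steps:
$d{\left(f,V \right)} = - \frac{f}{8}$ ($d{\left(f,V \right)} = \frac{0 - f}{8} = \frac{\left(-1\right) f}{8} = - \frac{f}{8}$)
$\left(1 + 0\right) \left(-4\right) \left(-14\right) d{\left(-1,2 \right)} = \left(1 + 0\right) \left(-4\right) \left(-14\right) \left(\left(- \frac{1}{8}\right) \left(-1\right)\right) = 1 \left(-4\right) \left(-14\right) \frac{1}{8} = \left(-4\right) \left(-14\right) \frac{1}{8} = 56 \cdot \frac{1}{8} = 7$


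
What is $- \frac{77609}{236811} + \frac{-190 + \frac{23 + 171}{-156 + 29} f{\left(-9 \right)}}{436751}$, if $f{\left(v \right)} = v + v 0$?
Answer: $- \frac{4310068439017}{13135285014747} \approx -0.32813$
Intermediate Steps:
$f{\left(v \right)} = v$ ($f{\left(v \right)} = v + 0 = v$)
$- \frac{77609}{236811} + \frac{-190 + \frac{23 + 171}{-156 + 29} f{\left(-9 \right)}}{436751} = - \frac{77609}{236811} + \frac{-190 + \frac{23 + 171}{-156 + 29} \left(-9\right)}{436751} = \left(-77609\right) \frac{1}{236811} + \left(-190 + \frac{194}{-127} \left(-9\right)\right) \frac{1}{436751} = - \frac{77609}{236811} + \left(-190 + 194 \left(- \frac{1}{127}\right) \left(-9\right)\right) \frac{1}{436751} = - \frac{77609}{236811} + \left(-190 - - \frac{1746}{127}\right) \frac{1}{436751} = - \frac{77609}{236811} + \left(-190 + \frac{1746}{127}\right) \frac{1}{436751} = - \frac{77609}{236811} - \frac{22384}{55467377} = - \frac{4310068439017}{13135285014747}$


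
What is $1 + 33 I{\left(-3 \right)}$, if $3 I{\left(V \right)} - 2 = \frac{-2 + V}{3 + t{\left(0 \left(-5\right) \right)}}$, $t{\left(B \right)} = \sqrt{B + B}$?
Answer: $\frac{14}{3} \approx 4.6667$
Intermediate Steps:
$t{\left(B \right)} = \sqrt{2} \sqrt{B}$ ($t{\left(B \right)} = \sqrt{2 B} = \sqrt{2} \sqrt{B}$)
$I{\left(V \right)} = \frac{4}{9} + \frac{V}{9}$ ($I{\left(V \right)} = \frac{2}{3} + \frac{\left(-2 + V\right) \frac{1}{3 + \sqrt{2} \sqrt{0 \left(-5\right)}}}{3} = \frac{2}{3} + \frac{\left(-2 + V\right) \frac{1}{3 + \sqrt{2} \sqrt{0}}}{3} = \frac{2}{3} + \frac{\left(-2 + V\right) \frac{1}{3 + \sqrt{2} \cdot 0}}{3} = \frac{2}{3} + \frac{\left(-2 + V\right) \frac{1}{3 + 0}}{3} = \frac{2}{3} + \frac{\left(-2 + V\right) \frac{1}{3}}{3} = \frac{2}{3} + \frac{- \frac{2}{3} + \frac{V}{3}}{3} = \frac{2}{3} + \left(- \frac{2}{9} + \frac{V}{9}\right) = \frac{4}{9} + \frac{V}{9}$)
$1 + 33 I{\left(-3 \right)} = 1 + 33 \left(\frac{4}{9} + \frac{1}{9} \left(-3\right)\right) = 1 + 33 \left(\frac{4}{9} - \frac{1}{3}\right) = 1 + 33 \cdot \frac{1}{9} = 1 + \frac{11}{3} = \frac{14}{3}$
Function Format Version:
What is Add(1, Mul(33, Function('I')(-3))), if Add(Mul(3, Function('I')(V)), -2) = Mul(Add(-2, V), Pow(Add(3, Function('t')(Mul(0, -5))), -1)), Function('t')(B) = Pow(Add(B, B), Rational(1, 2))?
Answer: Rational(14, 3) ≈ 4.6667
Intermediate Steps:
Function('t')(B) = Mul(Pow(2, Rational(1, 2)), Pow(B, Rational(1, 2))) (Function('t')(B) = Pow(Mul(2, B), Rational(1, 2)) = Mul(Pow(2, Rational(1, 2)), Pow(B, Rational(1, 2))))
Function('I')(V) = Add(Rational(4, 9), Mul(Rational(1, 9), V)) (Function('I')(V) = Add(Rational(2, 3), Mul(Rational(1, 3), Mul(Add(-2, V), Pow(Add(3, Mul(Pow(2, Rational(1, 2)), Pow(Mul(0, -5), Rational(1, 2)))), -1)))) = Add(Rational(2, 3), Mul(Rational(1, 3), Mul(Add(-2, V), Pow(Add(3, Mul(Pow(2, Rational(1, 2)), Pow(0, Rational(1, 2)))), -1)))) = Add(Rational(2, 3), Mul(Rational(1, 3), Mul(Add(-2, V), Pow(Add(3, Mul(Pow(2, Rational(1, 2)), 0)), -1)))) = Add(Rational(2, 3), Mul(Rational(1, 3), Mul(Add(-2, V), Pow(Add(3, 0), -1)))) = Add(Rational(2, 3), Mul(Rational(1, 3), Mul(Add(-2, V), Pow(3, -1)))) = Add(Rational(2, 3), Mul(Rational(1, 3), Mul(Add(-2, V), Rational(1, 3)))) = Add(Rational(2, 3), Mul(Rational(1, 3), Add(Rational(-2, 3), Mul(Rational(1, 3), V)))) = Add(Rational(2, 3), Add(Rational(-2, 9), Mul(Rational(1, 9), V))) = Add(Rational(4, 9), Mul(Rational(1, 9), V)))
Add(1, Mul(33, Function('I')(-3))) = Add(1, Mul(33, Add(Rational(4, 9), Mul(Rational(1, 9), -3)))) = Add(1, Mul(33, Add(Rational(4, 9), Rational(-1, 3)))) = Add(1, Mul(33, Rational(1, 9))) = Add(1, Rational(11, 3)) = Rational(14, 3)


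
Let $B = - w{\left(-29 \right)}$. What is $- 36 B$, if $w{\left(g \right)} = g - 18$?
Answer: $-1692$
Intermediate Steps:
$w{\left(g \right)} = -18 + g$ ($w{\left(g \right)} = g - 18 = -18 + g$)
$B = 47$ ($B = - (-18 - 29) = \left(-1\right) \left(-47\right) = 47$)
$- 36 B = \left(-36\right) 47 = -1692$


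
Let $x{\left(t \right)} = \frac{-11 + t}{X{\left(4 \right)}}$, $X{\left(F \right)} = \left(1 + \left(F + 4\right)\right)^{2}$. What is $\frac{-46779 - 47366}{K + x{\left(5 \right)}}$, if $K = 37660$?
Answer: $- \frac{2541915}{1016818} \approx -2.4999$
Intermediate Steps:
$X{\left(F \right)} = \left(5 + F\right)^{2}$ ($X{\left(F \right)} = \left(1 + \left(4 + F\right)\right)^{2} = \left(5 + F\right)^{2}$)
$x{\left(t \right)} = - \frac{11}{81} + \frac{t}{81}$ ($x{\left(t \right)} = \frac{-11 + t}{\left(5 + 4\right)^{2}} = \frac{-11 + t}{9^{2}} = \frac{-11 + t}{81} = \left(-11 + t\right) \frac{1}{81} = - \frac{11}{81} + \frac{t}{81}$)
$\frac{-46779 - 47366}{K + x{\left(5 \right)}} = \frac{-46779 - 47366}{37660 + \left(- \frac{11}{81} + \frac{1}{81} \cdot 5\right)} = - \frac{94145}{37660 + \left(- \frac{11}{81} + \frac{5}{81}\right)} = - \frac{94145}{37660 - \frac{2}{27}} = - \frac{94145}{\frac{1016818}{27}} = \left(-94145\right) \frac{27}{1016818} = - \frac{2541915}{1016818}$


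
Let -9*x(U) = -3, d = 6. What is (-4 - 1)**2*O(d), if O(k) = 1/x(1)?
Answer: 75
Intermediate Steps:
x(U) = 1/3 (x(U) = -1/9*(-3) = 1/3)
O(k) = 3 (O(k) = 1/(1/3) = 3)
(-4 - 1)**2*O(d) = (-4 - 1)**2*3 = (-5)**2*3 = 25*3 = 75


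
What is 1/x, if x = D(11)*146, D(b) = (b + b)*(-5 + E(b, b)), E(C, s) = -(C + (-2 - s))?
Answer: -1/9636 ≈ -0.00010378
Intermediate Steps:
E(C, s) = 2 + s - C (E(C, s) = -(-2 + C - s) = 2 + s - C)
D(b) = -6*b (D(b) = (b + b)*(-5 + (2 + b - b)) = (2*b)*(-5 + 2) = (2*b)*(-3) = -6*b)
x = -9636 (x = -6*11*146 = -66*146 = -9636)
1/x = 1/(-9636) = -1/9636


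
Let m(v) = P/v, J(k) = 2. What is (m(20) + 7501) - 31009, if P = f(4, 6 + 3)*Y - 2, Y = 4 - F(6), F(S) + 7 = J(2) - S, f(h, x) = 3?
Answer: -470117/20 ≈ -23506.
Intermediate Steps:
F(S) = -5 - S (F(S) = -7 + (2 - S) = -5 - S)
Y = 15 (Y = 4 - (-5 - 1*6) = 4 - (-5 - 6) = 4 - 1*(-11) = 4 + 11 = 15)
P = 43 (P = 3*15 - 2 = 45 - 2 = 43)
m(v) = 43/v
(m(20) + 7501) - 31009 = (43/20 + 7501) - 31009 = 150063/20 - 31009 = -470117/20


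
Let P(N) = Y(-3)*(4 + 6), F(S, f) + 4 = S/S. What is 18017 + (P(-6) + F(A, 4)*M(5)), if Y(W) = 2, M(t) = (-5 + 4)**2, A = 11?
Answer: 18034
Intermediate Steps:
F(S, f) = -3 (F(S, f) = -4 + S/S = -4 + 1 = -3)
M(t) = 1 (M(t) = (-1)**2 = 1)
P(N) = 20 (P(N) = 2*(4 + 6) = 2*10 = 20)
18017 + (P(-6) + F(A, 4)*M(5)) = 18017 + (20 - 3*1) = 18017 + (20 - 3) = 18017 + 17 = 18034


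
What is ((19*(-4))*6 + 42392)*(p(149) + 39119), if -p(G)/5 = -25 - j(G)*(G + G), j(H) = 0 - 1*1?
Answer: 1583251744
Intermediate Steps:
j(H) = -1 (j(H) = 0 - 1 = -1)
p(G) = 125 - 10*G (p(G) = -5*(-25 - (-1)*(G + G)) = -5*(-25 - (-1)*2*G) = -5*(-25 - (-2)*G) = -5*(-25 + 2*G) = 125 - 10*G)
((19*(-4))*6 + 42392)*(p(149) + 39119) = ((19*(-4))*6 + 42392)*((125 - 10*149) + 39119) = (-76*6 + 42392)*((125 - 1490) + 39119) = (-456 + 42392)*(-1365 + 39119) = 41936*37754 = 1583251744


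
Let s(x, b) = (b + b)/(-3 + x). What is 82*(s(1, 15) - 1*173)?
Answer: -15416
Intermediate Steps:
s(x, b) = 2*b/(-3 + x) (s(x, b) = (2*b)/(-3 + x) = 2*b/(-3 + x))
82*(s(1, 15) - 1*173) = 82*(2*15/(-3 + 1) - 1*173) = 82*(2*15/(-2) - 173) = 82*(2*15*(-1/2) - 173) = 82*(-15 - 173) = 82*(-188) = -15416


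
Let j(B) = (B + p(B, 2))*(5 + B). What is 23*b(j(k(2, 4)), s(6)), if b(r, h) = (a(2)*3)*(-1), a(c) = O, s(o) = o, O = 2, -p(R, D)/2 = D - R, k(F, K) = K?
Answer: -138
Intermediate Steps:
p(R, D) = -2*D + 2*R (p(R, D) = -2*(D - R) = -2*D + 2*R)
a(c) = 2
j(B) = (-4 + 3*B)*(5 + B) (j(B) = (B + (-2*2 + 2*B))*(5 + B) = (B + (-4 + 2*B))*(5 + B) = (-4 + 3*B)*(5 + B))
b(r, h) = -6 (b(r, h) = (2*3)*(-1) = 6*(-1) = -6)
23*b(j(k(2, 4)), s(6)) = 23*(-6) = -138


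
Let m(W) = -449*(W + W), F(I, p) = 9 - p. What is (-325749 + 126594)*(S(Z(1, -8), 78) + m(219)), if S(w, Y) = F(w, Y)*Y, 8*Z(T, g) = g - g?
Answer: 40238072820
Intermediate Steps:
m(W) = -898*W
Z(T, g) = 0 (Z(T, g) = (g - g)/8 = (1/8)*0 = 0)
S(w, Y) = Y*(9 - Y) (S(w, Y) = (9 - Y)*Y = Y*(9 - Y))
(-325749 + 126594)*(S(Z(1, -8), 78) + m(219)) = (-325749 + 126594)*(78*(9 - 1*78) - 898*219) = -199155*(78*(9 - 78) - 196662) = -199155*(78*(-69) - 196662) = -199155*(-5382 - 196662) = -199155*(-202044) = 40238072820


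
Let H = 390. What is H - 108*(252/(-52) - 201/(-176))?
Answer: 451905/572 ≈ 790.04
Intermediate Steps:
H - 108*(252/(-52) - 201/(-176)) = 390 - 108*(252/(-52) - 201/(-176)) = 390 - 108*(252*(-1/52) - 201*(-1/176)) = 390 - 108*(-63/13 + 201/176) = 390 - 108*(-8475/2288) = 390 + 228825/572 = 451905/572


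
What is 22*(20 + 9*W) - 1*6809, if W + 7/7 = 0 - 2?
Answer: -6963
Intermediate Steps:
W = -3 (W = -1 + (0 - 2) = -1 - 2 = -3)
22*(20 + 9*W) - 1*6809 = 22*(20 + 9*(-3)) - 1*6809 = 22*(20 - 27) - 6809 = 22*(-7) - 6809 = -154 - 6809 = -6963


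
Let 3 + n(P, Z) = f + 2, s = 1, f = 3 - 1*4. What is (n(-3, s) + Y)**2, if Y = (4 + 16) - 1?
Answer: 289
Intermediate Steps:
f = -1 (f = 3 - 4 = -1)
n(P, Z) = -2 (n(P, Z) = -3 + (-1 + 2) = -3 + 1 = -2)
Y = 19 (Y = 20 - 1 = 19)
(n(-3, s) + Y)**2 = (-2 + 19)**2 = 17**2 = 289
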